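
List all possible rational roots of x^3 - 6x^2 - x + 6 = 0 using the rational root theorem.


Rational root theorem: possible roots are ±p/q where:
  p divides the constant term (6): p ∈ {1, 2, 3, 6}
  q divides the leading coefficient (1): q ∈ {1}

All possible rational roots: -6, -3, -2, -1, 1, 2, 3, 6

-6, -3, -2, -1, 1, 2, 3, 6


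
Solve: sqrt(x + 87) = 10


Square both sides: x + 87 = 10^2 = 100
x = 100 - 87 = 13
x = 13
Check: sqrt(1*13 + 87) = sqrt(100) = 10 ✓

x = 13


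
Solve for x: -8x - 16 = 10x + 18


Starting with: -8x - 16 = 10x + 18
Move all x terms to left: (-8 - 10)x = 18 + 16
Simplify: -18x = 34
Divide both sides by -18: x = -17/9

x = -17/9


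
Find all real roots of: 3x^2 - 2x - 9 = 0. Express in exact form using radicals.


Using the quadratic formula: x = (-b ± sqrt(b^2 - 4ac)) / (2a)
Here a = 3, b = -2, c = -9
Discriminant = b^2 - 4ac = (-2)^2 - 4(3)(-9) = 4 + 108 = 112
Since discriminant = 112 > 0, there are two real roots.
x = (2 ± 4*sqrt(7)) / 6
Simplifying: x = (1 ± 2*sqrt(7)) / 3
Numerically: x ≈ 2.0972 or x ≈ -1.4305

x = (1 + 2*sqrt(7)) / 3 or x = (1 - 2*sqrt(7)) / 3


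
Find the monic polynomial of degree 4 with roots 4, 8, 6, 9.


A monic polynomial with roots 4, 8, 6, 9 is:
p(x) = (x - 4)(x - 8)(x - 6)(x - 9)
After multiplying by (x - 4): x - 4
After multiplying by (x - 8): x^2 - 12x + 32
After multiplying by (x - 6): x^3 - 18x^2 + 104x - 192
After multiplying by (x - 9): x^4 - 27x^3 + 266x^2 - 1128x + 1728

x^4 - 27x^3 + 266x^2 - 1128x + 1728


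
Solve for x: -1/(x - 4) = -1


Multiply both sides by (x - 4): -1 = -1(x - 4)
Distribute: -1 = -x + 4
-x = -1 - 4 = -5
x = 5

x = 5


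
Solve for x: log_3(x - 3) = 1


Convert to exponential form: x - 3 = 3^1 = 3
x = 3 + 3 = 6
Check: log_3(6 - 3) = log_3(3) = log_3(3) = 1 ✓

x = 6


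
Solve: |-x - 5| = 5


An absolute value equation |expr| = 5 gives two cases:
Case 1: -x - 5 = 5
  -x = 10, so x = -10
Case 2: -x - 5 = -5
  -x = 0, so x = 0

x = -10, x = 0


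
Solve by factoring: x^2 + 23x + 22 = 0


We need two numbers that multiply to 22 and add to 23.
Those numbers are 22 and 1 (since 22 * 1 = 22 and 22 + 1 = 23).
So x^2 + 23x + 22 = (x + 22)(x + 1) = 0
Setting each factor to zero: x = -22 or x = -1

x = -22, x = -1


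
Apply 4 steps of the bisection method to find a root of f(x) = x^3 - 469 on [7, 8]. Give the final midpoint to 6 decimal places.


f(x) = x^3 - 469
f(7) = -126 < 0
f(8) = 43 > 0

Step 1: midpoint = (7.000000 + 8.000000)/2 = 7.500000
  f(7.500000) = -47.125000
  f(mid) < 0, so root is in [7.500000, 8.000000]

Step 2: midpoint = (7.500000 + 8.000000)/2 = 7.750000
  f(7.750000) = -3.515625
  f(mid) < 0, so root is in [7.750000, 8.000000]

Step 3: midpoint = (7.750000 + 8.000000)/2 = 7.875000
  f(7.875000) = 19.373047
  f(mid) > 0, so root is in [7.750000, 7.875000]

Step 4: midpoint = (7.750000 + 7.875000)/2 = 7.812500
  f(7.812500) = 7.837158
  f(mid) > 0, so root is in [7.750000, 7.812500]

midpoint = 7.812500


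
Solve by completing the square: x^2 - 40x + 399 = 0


Start: x^2 - 40x + 399 = 0
Move constant: x^2 - 40x = -399
Half of -40 is -20, squared is 400
Add 400 to both sides: x^2 - 40x + 400 = 1
(x - 20)^2 = 1
x - 20 = ±1
x = 20 + 1 = 21 or x = 20 - 1 = 19

x = 19, x = 21


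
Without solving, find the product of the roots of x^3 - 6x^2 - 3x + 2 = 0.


By Vieta's formulas for x^3 + bx^2 + cx + d = 0:
  r1 + r2 + r3 = -b/a = 6
  r1*r2 + r1*r3 + r2*r3 = c/a = -3
  r1*r2*r3 = -d/a = -2


Product = -2


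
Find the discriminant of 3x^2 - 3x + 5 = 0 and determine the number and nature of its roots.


For ax^2 + bx + c = 0, discriminant D = b^2 - 4ac
Here a = 3, b = -3, c = 5
D = (-3)^2 - 4(3)(5) = 9 - 60 = -51

D = -51 < 0
The equation has no real roots (2 complex conjugate roots).

Discriminant = -51, no real roots (2 complex conjugate roots)


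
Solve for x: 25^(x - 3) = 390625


Express both sides with the same base.
390625 = 25^4
Since the bases match, equate exponents: x - 3 = 4
So x = 4 - (-3) = 7

x = 7


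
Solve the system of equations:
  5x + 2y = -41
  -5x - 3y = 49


Using Cramer's rule:
Determinant D = (5)(-3) - (-5)(2) = -15 + 10 = -5
Dx = (-41)(-3) - (49)(2) = 123 - 98 = 25
Dy = (5)(49) - (-5)(-41) = 245 - 205 = 40
x = Dx/D = 25/-5 = -5
y = Dy/D = 40/-5 = -8

x = -5, y = -8


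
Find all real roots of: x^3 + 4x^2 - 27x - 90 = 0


Let p(x) = x^3 + 4x^2 - 27x - 90. By the rational root theorem (leading coefficient 1), any rational root is an integer divisor of 90: try ±1, ±2, ... in turn.
Test x = 1: value = -112 ≠ 0.
Test x = -1: value = -60 ≠ 0.
Test x = 2: value = -120 ≠ 0.
Test x = -2: value = -28 ≠ 0.
Test x = 3: value = -108 ≠ 0.
Test x = -3: value = 0 ✓, so (x + 3) is a factor.
Synthetic division by (x + 3): bring down 1; 1(-3) + 4 = 1; 1(-3) - 27 = -30; (-30)(-3) - 90 = 0 → quotient x^2 + x - 30, remainder 0.
Solve the quadratic x^2 + x - 30 = 0: discriminant = 1^2 - 4(1)(-30) = 1 + 120 = 121.
sqrt(121) = 11, so x = (-1 ± 11)/2: x = 5 or x = -6.

x = -6, x = -3, x = 5


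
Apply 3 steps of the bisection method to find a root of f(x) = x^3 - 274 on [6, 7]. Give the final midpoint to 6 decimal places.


f(x) = x^3 - 274
f(6) = -58 < 0
f(7) = 69 > 0

Step 1: midpoint = (6.000000 + 7.000000)/2 = 6.500000
  f(6.500000) = 0.625000
  f(mid) > 0, so root is in [6.000000, 6.500000]

Step 2: midpoint = (6.000000 + 6.500000)/2 = 6.250000
  f(6.250000) = -29.859375
  f(mid) < 0, so root is in [6.250000, 6.500000]

Step 3: midpoint = (6.250000 + 6.500000)/2 = 6.375000
  f(6.375000) = -14.916016
  f(mid) < 0, so root is in [6.375000, 6.500000]

midpoint = 6.375000


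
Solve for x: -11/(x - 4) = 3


Multiply both sides by (x - 4): -11 = 3(x - 4)
Distribute: -11 = 3x - 12
3x = -11 + 12 = 1
x = 1/3

x = 1/3


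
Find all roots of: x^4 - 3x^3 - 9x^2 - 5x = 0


The constant term is 0, so x = 0 is a root. Factor out x:
  x^3 - 3x^2 - 9x - 5 = 0
Let p(x) = x^3 - 3x^2 - 9x - 5. By the rational root theorem (leading coefficient 1), any rational root is an integer divisor of 5: try ±1, ±2, ... in turn.
Test x = 1: value = -16 ≠ 0.
Test x = -1: value = 0 ✓, so (x + 1) is a factor.
Synthetic division by (x + 1): bring down 1; 1(-1) - 3 = -4; (-4)(-1) - 9 = -5; (-5)(-1) - 5 = 0 → quotient x^2 - 4x - 5, remainder 0.
Solve the quadratic x^2 - 4x - 5 = 0: discriminant = (-4)^2 - 4(1)(-5) = 16 + 20 = 36.
sqrt(36) = 6, so x = (4 ± 6)/2: x = 5 or x = -1.
Collecting all roots found:

x = -1 (multiplicity 2), x = 0, x = 5


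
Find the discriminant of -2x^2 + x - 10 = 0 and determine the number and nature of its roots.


For ax^2 + bx + c = 0, discriminant D = b^2 - 4ac
Here a = -2, b = 1, c = -10
D = (1)^2 - 4(-2)(-10) = 1 - 80 = -79

D = -79 < 0
The equation has no real roots (2 complex conjugate roots).

Discriminant = -79, no real roots (2 complex conjugate roots)


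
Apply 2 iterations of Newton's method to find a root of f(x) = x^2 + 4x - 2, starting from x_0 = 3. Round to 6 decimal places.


Newton's method: x_(n+1) = x_n - f(x_n)/f'(x_n)
f(x) = x^2 + 4x - 2
f'(x) = 2x + 4

Iteration 1:
  f(3.000000) = 19.000000
  f'(3.000000) = 10.000000
  x_1 = 3.000000 - (19.000000)/(10.000000) = 1.100000

Iteration 2:
  f(1.100000) = 3.610000
  f'(1.100000) = 6.200000
  x_2 = 1.100000 - (3.610000)/(6.200000) = 0.517742

x_2 = 0.517742


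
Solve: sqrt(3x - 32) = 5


Square both sides: 3x - 32 = 5^2 = 25
3x = 25 + 32 = 57
x = 19
Check: sqrt(3*19 - 32) = sqrt(25) = 5 ✓

x = 19


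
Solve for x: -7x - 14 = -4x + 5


Starting with: -7x - 14 = -4x + 5
Move all x terms to left: (-7 + 4)x = 5 + 14
Simplify: -3x = 19
Divide both sides by -3: x = -19/3

x = -19/3


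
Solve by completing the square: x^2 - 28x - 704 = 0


Start: x^2 - 28x - 704 = 0
Move constant: x^2 - 28x = 704
Half of -28 is -14, squared is 196
Add 196 to both sides: x^2 - 28x + 196 = 900
(x - 14)^2 = 900
x - 14 = ±30
x = 14 + 30 = 44 or x = 14 - 30 = -16

x = -16, x = 44


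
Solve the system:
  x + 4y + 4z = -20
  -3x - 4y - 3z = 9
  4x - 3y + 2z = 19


Using Cramer's rule. Expand each determinant along the first row.
D  = 1*[(-4)*2 - (-3)*(-3)] - 4*[(-3)*2 - (-3)*4] + 4*[(-3)*(-3) - (-4)*4]
  = 1*(-17) - 4*(6) + 4*(25) = 59
Dx = (-20)*[(-4)*2 - (-3)*(-3)] - 4*[9*2 - (-3)*19] + 4*[9*(-3) - (-4)*19]
  = (-20)*(-17) - 4*(75) + 4*(49) = 236
Dy = 1*[9*2 - (-3)*19] - (-20)*[(-3)*2 - (-3)*4] + 4*[(-3)*19 - 9*4]
  = 1*(75) - (-20)*(6) + 4*(-93) = -177
Dz = 1*[(-4)*19 - 9*(-3)] - 4*[(-3)*19 - 9*4] + (-20)*[(-3)*(-3) - (-4)*4]
  = 1*(-49) - 4*(-93) + (-20)*(25) = -177
x = Dx/D = 236/59 = 4, y = Dy/D = -177/59 = -3, z = Dz/D = -177/59 = -3
Check eq1: (1)(4) + (4)(-3) + (4)(-3) = -20 = -20 ✓
Check eq2: (-3)(4) + (-4)(-3) + (-3)(-3) = 9 = 9 ✓
Check eq3: (4)(4) + (-3)(-3) + (2)(-3) = 19 = 19 ✓

x = 4, y = -3, z = -3


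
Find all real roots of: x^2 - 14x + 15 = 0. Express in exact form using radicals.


Using the quadratic formula: x = (-b ± sqrt(b^2 - 4ac)) / (2a)
Here a = 1, b = -14, c = 15
Discriminant = b^2 - 4ac = (-14)^2 - 4(1)(15) = 196 - 60 = 136
Since discriminant = 136 > 0, there are two real roots.
x = (14 ± 2*sqrt(34)) / 2
Simplifying: x = 7 ± sqrt(34)
Numerically: x ≈ 12.8310 or x ≈ 1.1690

x = 7 + sqrt(34) or x = 7 - sqrt(34)


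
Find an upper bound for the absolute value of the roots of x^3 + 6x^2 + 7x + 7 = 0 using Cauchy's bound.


Cauchy's bound: all roots r satisfy |r| <= 1 + max(|a_i/a_n|) for i = 0,...,n-1
where a_n is the leading coefficient.

Coefficients: [1, 6, 7, 7]
Leading coefficient a_n = 1
Ratios |a_i/a_n|: 6, 7, 7
Maximum ratio: 7
Cauchy's bound: |r| <= 1 + 7 = 8

Upper bound = 8


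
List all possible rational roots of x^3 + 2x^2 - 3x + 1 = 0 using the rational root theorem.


Rational root theorem: possible roots are ±p/q where:
  p divides the constant term (1): p ∈ {1}
  q divides the leading coefficient (1): q ∈ {1}

All possible rational roots: -1, 1

-1, 1


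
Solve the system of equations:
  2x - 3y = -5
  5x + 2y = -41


Using Cramer's rule:
Determinant D = (2)(2) - (5)(-3) = 4 + 15 = 19
Dx = (-5)(2) - (-41)(-3) = -10 - 123 = -133
Dy = (2)(-41) - (5)(-5) = -82 + 25 = -57
x = Dx/D = -133/19 = -7
y = Dy/D = -57/19 = -3

x = -7, y = -3


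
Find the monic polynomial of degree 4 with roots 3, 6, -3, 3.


A monic polynomial with roots 3, 6, -3, 3 is:
p(x) = (x - 3)(x - 6)(x + 3)(x - 3)
After multiplying by (x - 3): x - 3
After multiplying by (x - 6): x^2 - 9x + 18
After multiplying by (x + 3): x^3 - 6x^2 - 9x + 54
After multiplying by (x - 3): x^4 - 9x^3 + 9x^2 + 81x - 162

x^4 - 9x^3 + 9x^2 + 81x - 162


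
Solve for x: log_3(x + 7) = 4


Convert to exponential form: x + 7 = 3^4 = 81
x = 81 - 7 = 74
Check: log_3(74 + 7) = log_3(81) = log_3(81) = 4 ✓

x = 74


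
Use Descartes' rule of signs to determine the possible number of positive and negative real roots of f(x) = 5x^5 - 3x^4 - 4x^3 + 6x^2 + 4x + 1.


Descartes' rule of signs:

For positive roots, count sign changes in f(x) = 5x^5 - 3x^4 - 4x^3 + 6x^2 + 4x + 1:
Signs of coefficients: +, -, -, +, +, +
Number of sign changes: 2
Possible positive real roots: 2, 0

For negative roots, examine f(-x) = -5x^5 - 3x^4 + 4x^3 + 6x^2 - 4x + 1:
Signs of coefficients: -, -, +, +, -, +
Number of sign changes: 3
Possible negative real roots: 3, 1

Positive roots: 2 or 0; Negative roots: 3 or 1


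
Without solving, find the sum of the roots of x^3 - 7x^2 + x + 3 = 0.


By Vieta's formulas for x^3 + bx^2 + cx + d = 0:
  r1 + r2 + r3 = -b/a = 7
  r1*r2 + r1*r3 + r2*r3 = c/a = 1
  r1*r2*r3 = -d/a = -3


Sum = 7


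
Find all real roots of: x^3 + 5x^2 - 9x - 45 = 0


Let p(x) = x^3 + 5x^2 - 9x - 45. By the rational root theorem (leading coefficient 1), any rational root is an integer divisor of 45: try ±1, ±2, ... in turn.
Test x = 1: value = -48 ≠ 0.
Test x = -1: value = -32 ≠ 0.
Test x = 3: value = 0 ✓, so (x - 3) is a factor.
Synthetic division by (x - 3): bring down 1; 1(3) + 5 = 8; 8(3) - 9 = 15; 15(3) - 45 = 0 → quotient x^2 + 8x + 15, remainder 0.
Solve the quadratic x^2 + 8x + 15 = 0: discriminant = 8^2 - 4(1)(15) = 64 - 60 = 4.
sqrt(4) = 2, so x = (-8 ± 2)/2: x = -3 or x = -5.

x = -5, x = -3, x = 3


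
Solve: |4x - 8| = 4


An absolute value equation |expr| = 4 gives two cases:
Case 1: 4x - 8 = 4
  4x = 12, so x = 3
Case 2: 4x - 8 = -4
  4x = 4, so x = 1

x = 1, x = 3


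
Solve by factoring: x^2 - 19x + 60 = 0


We need two numbers that multiply to 60 and add to -19.
Those numbers are -4 and -15 (since (-4) * (-15) = 60 and (-4) + (-15) = -19).
So x^2 - 19x + 60 = (x - 4)(x - 15) = 0
Setting each factor to zero: x = 4 or x = 15

x = 4, x = 15


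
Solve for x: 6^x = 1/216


Express both sides with the same base.
1/216 = 6^(-3)
Since the bases match: x = -3

x = -3


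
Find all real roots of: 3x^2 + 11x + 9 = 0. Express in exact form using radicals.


Using the quadratic formula: x = (-b ± sqrt(b^2 - 4ac)) / (2a)
Here a = 3, b = 11, c = 9
Discriminant = b^2 - 4ac = 11^2 - 4(3)(9) = 121 - 108 = 13
Since discriminant = 13 > 0, there are two real roots.
x = (-11 ± sqrt(13)) / 6
Numerically: x ≈ -1.2324 or x ≈ -2.4343

x = (-11 + sqrt(13)) / 6 or x = (-11 - sqrt(13)) / 6


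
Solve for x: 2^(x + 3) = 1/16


Express both sides with the same base.
1/16 = 2^(-4)
Since the bases match, equate exponents: x + 3 = -4
So x = -4 - (3) = -7

x = -7


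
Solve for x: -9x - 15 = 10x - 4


Starting with: -9x - 15 = 10x - 4
Move all x terms to left: (-9 - 10)x = -4 + 15
Simplify: -19x = 11
Divide both sides by -19: x = -11/19

x = -11/19


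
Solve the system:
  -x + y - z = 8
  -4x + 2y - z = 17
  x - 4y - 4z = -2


Using Cramer's rule. Expand each determinant along the first row.
D  = (-1)*[2*(-4) - (-1)*(-4)] - 1*[(-4)*(-4) - (-1)*1] + (-1)*[(-4)*(-4) - 2*1]
  = (-1)*(-12) - 1*(17) + (-1)*(14) = -19
Dx = 8*[2*(-4) - (-1)*(-4)] - 1*[17*(-4) - (-1)*(-2)] + (-1)*[17*(-4) - 2*(-2)]
  = 8*(-12) - 1*(-70) + (-1)*(-64) = 38
Dy = (-1)*[17*(-4) - (-1)*(-2)] - 8*[(-4)*(-4) - (-1)*1] + (-1)*[(-4)*(-2) - 17*1]
  = (-1)*(-70) - 8*(17) + (-1)*(-9) = -57
Dz = (-1)*[2*(-2) - 17*(-4)] - 1*[(-4)*(-2) - 17*1] + 8*[(-4)*(-4) - 2*1]
  = (-1)*(64) - 1*(-9) + 8*(14) = 57
x = Dx/D = 38/-19 = -2, y = Dy/D = -57/-19 = 3, z = Dz/D = 57/-19 = -3
Check eq1: (-1)(-2) + (1)(3) + (-1)(-3) = 8 = 8 ✓
Check eq2: (-4)(-2) + (2)(3) + (-1)(-3) = 17 = 17 ✓
Check eq3: (1)(-2) + (-4)(3) + (-4)(-3) = -2 = -2 ✓

x = -2, y = 3, z = -3


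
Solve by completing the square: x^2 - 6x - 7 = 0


Start: x^2 - 6x - 7 = 0
Move constant: x^2 - 6x = 7
Half of -6 is -3, squared is 9
Add 9 to both sides: x^2 - 6x + 9 = 16
(x - 3)^2 = 16
x - 3 = ±4
x = 3 + 4 = 7 or x = 3 - 4 = -1

x = -1, x = 7


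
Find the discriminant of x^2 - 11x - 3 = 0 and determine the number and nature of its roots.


For ax^2 + bx + c = 0, discriminant D = b^2 - 4ac
Here a = 1, b = -11, c = -3
D = (-11)^2 - 4(1)(-3) = 121 + 12 = 133

D = 133 > 0 but not a perfect square
The equation has 2 distinct real irrational roots.

Discriminant = 133, 2 distinct real irrational roots


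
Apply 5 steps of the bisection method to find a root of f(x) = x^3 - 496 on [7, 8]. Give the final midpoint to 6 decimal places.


f(x) = x^3 - 496
f(7) = -153 < 0
f(8) = 16 > 0

Step 1: midpoint = (7.000000 + 8.000000)/2 = 7.500000
  f(7.500000) = -74.125000
  f(mid) < 0, so root is in [7.500000, 8.000000]

Step 2: midpoint = (7.500000 + 8.000000)/2 = 7.750000
  f(7.750000) = -30.515625
  f(mid) < 0, so root is in [7.750000, 8.000000]

Step 3: midpoint = (7.750000 + 8.000000)/2 = 7.875000
  f(7.875000) = -7.626953
  f(mid) < 0, so root is in [7.875000, 8.000000]

Step 4: midpoint = (7.875000 + 8.000000)/2 = 7.937500
  f(7.937500) = 4.093506
  f(mid) > 0, so root is in [7.875000, 7.937500]

Step 5: midpoint = (7.875000 + 7.937500)/2 = 7.906250
  f(7.906250) = -1.789886
  f(mid) < 0, so root is in [7.906250, 7.937500]

midpoint = 7.906250


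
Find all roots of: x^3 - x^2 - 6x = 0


The constant term is 0, so x = 0 is a root. Factor out x:
  x^2 - x - 6 = 0
Solve the quadratic x^2 - x - 6 = 0: discriminant = (-1)^2 - 4(1)(-6) = 1 + 24 = 25.
sqrt(25) = 5, so x = (1 ± 5)/2: x = 3 or x = -2.
Collecting all roots found:

x = -2, x = 0, x = 3


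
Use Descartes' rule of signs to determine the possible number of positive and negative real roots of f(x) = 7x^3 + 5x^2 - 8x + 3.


Descartes' rule of signs:

For positive roots, count sign changes in f(x) = 7x^3 + 5x^2 - 8x + 3:
Signs of coefficients: +, +, -, +
Number of sign changes: 2
Possible positive real roots: 2, 0

For negative roots, examine f(-x) = -7x^3 + 5x^2 + 8x + 3:
Signs of coefficients: -, +, +, +
Number of sign changes: 1
Possible negative real roots: 1

Positive roots: 2 or 0; Negative roots: 1


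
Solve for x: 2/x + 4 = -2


Subtract 4 from both sides: 2/x = -6
Multiply both sides by x: 2 = -6 * x
Divide by -6: x = -1/3

x = -1/3


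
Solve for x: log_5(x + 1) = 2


Convert to exponential form: x + 1 = 5^2 = 25
x = 25 - 1 = 24
Check: log_5(24 + 1) = log_5(25) = log_5(25) = 2 ✓

x = 24


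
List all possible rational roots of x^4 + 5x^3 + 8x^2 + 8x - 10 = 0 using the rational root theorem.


Rational root theorem: possible roots are ±p/q where:
  p divides the constant term (-10): p ∈ {1, 2, 5, 10}
  q divides the leading coefficient (1): q ∈ {1}

All possible rational roots: -10, -5, -2, -1, 1, 2, 5, 10

-10, -5, -2, -1, 1, 2, 5, 10


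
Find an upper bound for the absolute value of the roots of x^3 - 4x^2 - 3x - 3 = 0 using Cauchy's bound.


Cauchy's bound: all roots r satisfy |r| <= 1 + max(|a_i/a_n|) for i = 0,...,n-1
where a_n is the leading coefficient.

Coefficients: [1, -4, -3, -3]
Leading coefficient a_n = 1
Ratios |a_i/a_n|: 4, 3, 3
Maximum ratio: 4
Cauchy's bound: |r| <= 1 + 4 = 5

Upper bound = 5


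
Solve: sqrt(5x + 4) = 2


Square both sides: 5x + 4 = 2^2 = 4
5x = 4 - 4 = 0
x = 0
Check: sqrt(5*0 + 4) = sqrt(4) = 2 ✓

x = 0


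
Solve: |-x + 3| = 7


An absolute value equation |expr| = 7 gives two cases:
Case 1: -x + 3 = 7
  -x = 4, so x = -4
Case 2: -x + 3 = -7
  -x = -10, so x = 10

x = -4, x = 10


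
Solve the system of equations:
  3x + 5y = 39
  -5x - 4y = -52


Using Cramer's rule:
Determinant D = (3)(-4) - (-5)(5) = -12 + 25 = 13
Dx = (39)(-4) - (-52)(5) = -156 + 260 = 104
Dy = (3)(-52) - (-5)(39) = -156 + 195 = 39
x = Dx/D = 104/13 = 8
y = Dy/D = 39/13 = 3

x = 8, y = 3


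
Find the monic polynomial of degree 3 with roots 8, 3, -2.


A monic polynomial with roots 8, 3, -2 is:
p(x) = (x - 8)(x - 3)(x + 2)
After multiplying by (x - 8): x - 8
After multiplying by (x - 3): x^2 - 11x + 24
After multiplying by (x + 2): x^3 - 9x^2 + 2x + 48

x^3 - 9x^2 + 2x + 48


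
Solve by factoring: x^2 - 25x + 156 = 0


We need two numbers that multiply to 156 and add to -25.
Those numbers are -12 and -13 (since (-12) * (-13) = 156 and (-12) + (-13) = -25).
So x^2 - 25x + 156 = (x - 12)(x - 13) = 0
Setting each factor to zero: x = 12 or x = 13

x = 12, x = 13


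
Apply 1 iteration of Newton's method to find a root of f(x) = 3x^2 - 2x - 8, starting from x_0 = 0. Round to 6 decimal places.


Newton's method: x_(n+1) = x_n - f(x_n)/f'(x_n)
f(x) = 3x^2 - 2x - 8
f'(x) = 6x - 2

Iteration 1:
  f(0.000000) = -8.000000
  f'(0.000000) = -2.000000
  x_1 = 0.000000 - (-8.000000)/(-2.000000) = -4.000000

x_1 = -4.000000


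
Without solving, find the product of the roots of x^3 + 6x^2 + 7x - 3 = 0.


By Vieta's formulas for x^3 + bx^2 + cx + d = 0:
  r1 + r2 + r3 = -b/a = -6
  r1*r2 + r1*r3 + r2*r3 = c/a = 7
  r1*r2*r3 = -d/a = 3


Product = 3


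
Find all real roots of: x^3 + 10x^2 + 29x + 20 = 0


Let p(x) = x^3 + 10x^2 + 29x + 20. By the rational root theorem (leading coefficient 1), any rational root is an integer divisor of 20: try ±1, ±2, ... in turn.
Test x = 1: value = 60 ≠ 0.
Test x = -1: value = 0 ✓, so (x + 1) is a factor.
Synthetic division by (x + 1): bring down 1; 1(-1) + 10 = 9; 9(-1) + 29 = 20; 20(-1) + 20 = 0 → quotient x^2 + 9x + 20, remainder 0.
Solve the quadratic x^2 + 9x + 20 = 0: discriminant = 9^2 - 4(1)(20) = 81 - 80 = 1.
sqrt(1) = 1, so x = (-9 ± 1)/2: x = -4 or x = -5.

x = -5, x = -4, x = -1


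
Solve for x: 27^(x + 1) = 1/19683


Express both sides with the same base.
1/19683 = 27^(-3)
Since the bases match, equate exponents: x + 1 = -3
So x = -3 - (1) = -4

x = -4


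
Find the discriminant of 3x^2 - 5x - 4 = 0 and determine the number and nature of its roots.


For ax^2 + bx + c = 0, discriminant D = b^2 - 4ac
Here a = 3, b = -5, c = -4
D = (-5)^2 - 4(3)(-4) = 25 + 48 = 73

D = 73 > 0 but not a perfect square
The equation has 2 distinct real irrational roots.

Discriminant = 73, 2 distinct real irrational roots


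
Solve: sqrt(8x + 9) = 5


Square both sides: 8x + 9 = 5^2 = 25
8x = 25 - 9 = 16
x = 2
Check: sqrt(8*2 + 9) = sqrt(25) = 5 ✓

x = 2


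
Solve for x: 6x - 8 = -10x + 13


Starting with: 6x - 8 = -10x + 13
Move all x terms to left: (6 + 10)x = 13 + 8
Simplify: 16x = 21
Divide both sides by 16: x = 21/16

x = 21/16


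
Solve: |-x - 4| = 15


An absolute value equation |expr| = 15 gives two cases:
Case 1: -x - 4 = 15
  -x = 19, so x = -19
Case 2: -x - 4 = -15
  -x = -11, so x = 11

x = -19, x = 11


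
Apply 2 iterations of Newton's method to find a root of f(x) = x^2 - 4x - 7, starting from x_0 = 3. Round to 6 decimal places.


Newton's method: x_(n+1) = x_n - f(x_n)/f'(x_n)
f(x) = x^2 - 4x - 7
f'(x) = 2x - 4

Iteration 1:
  f(3.000000) = -10.000000
  f'(3.000000) = 2.000000
  x_1 = 3.000000 - (-10.000000)/(2.000000) = 8.000000

Iteration 2:
  f(8.000000) = 25.000000
  f'(8.000000) = 12.000000
  x_2 = 8.000000 - (25.000000)/(12.000000) = 5.916667

x_2 = 5.916667


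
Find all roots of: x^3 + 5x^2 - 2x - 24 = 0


Let p(x) = x^3 + 5x^2 - 2x - 24. By the rational root theorem (leading coefficient 1), any rational root is an integer divisor of 24: try ±1, ±2, ... in turn.
Test x = 1: value = -20 ≠ 0.
Test x = -1: value = -18 ≠ 0.
Test x = 2: value = 0 ✓, so (x - 2) is a factor.
Synthetic division by (x - 2): bring down 1; 1(2) + 5 = 7; 7(2) - 2 = 12; 12(2) - 24 = 0 → quotient x^2 + 7x + 12, remainder 0.
Solve the quadratic x^2 + 7x + 12 = 0: discriminant = 7^2 - 4(1)(12) = 49 - 48 = 1.
sqrt(1) = 1, so x = (-7 ± 1)/2: x = -3 or x = -4.
Collecting all roots found:

x = -4, x = -3, x = 2


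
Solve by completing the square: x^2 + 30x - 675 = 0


Start: x^2 + 30x - 675 = 0
Move constant: x^2 + 30x = 675
Half of 30 is 15, squared is 225
Add 225 to both sides: x^2 + 30x + 225 = 900
(x + 15)^2 = 900
x + 15 = ±30
x = -15 + 30 = 15 or x = -15 - 30 = -45

x = -45, x = 15


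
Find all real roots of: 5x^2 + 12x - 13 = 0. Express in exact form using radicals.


Using the quadratic formula: x = (-b ± sqrt(b^2 - 4ac)) / (2a)
Here a = 5, b = 12, c = -13
Discriminant = b^2 - 4ac = 12^2 - 4(5)(-13) = 144 + 260 = 404
Since discriminant = 404 > 0, there are two real roots.
x = (-12 ± 2*sqrt(101)) / 10
Simplifying: x = (-6 ± sqrt(101)) / 5
Numerically: x ≈ 0.8100 or x ≈ -3.2100

x = (-6 + sqrt(101)) / 5 or x = (-6 - sqrt(101)) / 5


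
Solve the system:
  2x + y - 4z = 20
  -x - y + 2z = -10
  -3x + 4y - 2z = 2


Using Cramer's rule. Expand each determinant along the first row.
D  = 2*[(-1)*(-2) - 2*4] - 1*[(-1)*(-2) - 2*(-3)] + (-4)*[(-1)*4 - (-1)*(-3)]
  = 2*(-6) - 1*(8) + (-4)*(-7) = 8
Dx = 20*[(-1)*(-2) - 2*4] - 1*[(-10)*(-2) - 2*2] + (-4)*[(-10)*4 - (-1)*2]
  = 20*(-6) - 1*(16) + (-4)*(-38) = 16
Dy = 2*[(-10)*(-2) - 2*2] - 20*[(-1)*(-2) - 2*(-3)] + (-4)*[(-1)*2 - (-10)*(-3)]
  = 2*(16) - 20*(8) + (-4)*(-32) = 0
Dz = 2*[(-1)*2 - (-10)*4] - 1*[(-1)*2 - (-10)*(-3)] + 20*[(-1)*4 - (-1)*(-3)]
  = 2*(38) - 1*(-32) + 20*(-7) = -32
x = Dx/D = 16/8 = 2, y = Dy/D = 0/8 = 0, z = Dz/D = -32/8 = -4
Check eq1: (2)(2) + (1)(0) + (-4)(-4) = 20 = 20 ✓
Check eq2: (-1)(2) + (-1)(0) + (2)(-4) = -10 = -10 ✓
Check eq3: (-3)(2) + (4)(0) + (-2)(-4) = 2 = 2 ✓

x = 2, y = 0, z = -4


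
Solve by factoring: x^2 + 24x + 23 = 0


We need two numbers that multiply to 23 and add to 24.
Those numbers are 1 and 23 (since 1 * 23 = 23 and 1 + 23 = 24).
So x^2 + 24x + 23 = (x + 1)(x + 23) = 0
Setting each factor to zero: x = -1 or x = -23

x = -23, x = -1


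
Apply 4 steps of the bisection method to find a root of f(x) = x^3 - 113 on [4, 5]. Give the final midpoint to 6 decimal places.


f(x) = x^3 - 113
f(4) = -49 < 0
f(5) = 12 > 0

Step 1: midpoint = (4.000000 + 5.000000)/2 = 4.500000
  f(4.500000) = -21.875000
  f(mid) < 0, so root is in [4.500000, 5.000000]

Step 2: midpoint = (4.500000 + 5.000000)/2 = 4.750000
  f(4.750000) = -5.828125
  f(mid) < 0, so root is in [4.750000, 5.000000]

Step 3: midpoint = (4.750000 + 5.000000)/2 = 4.875000
  f(4.875000) = 2.857422
  f(mid) > 0, so root is in [4.750000, 4.875000]

Step 4: midpoint = (4.750000 + 4.875000)/2 = 4.812500
  f(4.812500) = -1.541748
  f(mid) < 0, so root is in [4.812500, 4.875000]

midpoint = 4.812500


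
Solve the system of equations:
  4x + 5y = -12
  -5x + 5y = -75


Using Cramer's rule:
Determinant D = (4)(5) - (-5)(5) = 20 + 25 = 45
Dx = (-12)(5) - (-75)(5) = -60 + 375 = 315
Dy = (4)(-75) - (-5)(-12) = -300 - 60 = -360
x = Dx/D = 315/45 = 7
y = Dy/D = -360/45 = -8

x = 7, y = -8


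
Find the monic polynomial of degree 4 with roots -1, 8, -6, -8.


A monic polynomial with roots -1, 8, -6, -8 is:
p(x) = (x + 1)(x - 8)(x + 6)(x + 8)
After multiplying by (x + 1): x + 1
After multiplying by (x - 8): x^2 - 7x - 8
After multiplying by (x + 6): x^3 - x^2 - 50x - 48
After multiplying by (x + 8): x^4 + 7x^3 - 58x^2 - 448x - 384

x^4 + 7x^3 - 58x^2 - 448x - 384


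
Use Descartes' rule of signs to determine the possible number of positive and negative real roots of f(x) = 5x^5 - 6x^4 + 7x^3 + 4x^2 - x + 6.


Descartes' rule of signs:

For positive roots, count sign changes in f(x) = 5x^5 - 6x^4 + 7x^3 + 4x^2 - x + 6:
Signs of coefficients: +, -, +, +, -, +
Number of sign changes: 4
Possible positive real roots: 4, 2, 0

For negative roots, examine f(-x) = -5x^5 - 6x^4 - 7x^3 + 4x^2 + x + 6:
Signs of coefficients: -, -, -, +, +, +
Number of sign changes: 1
Possible negative real roots: 1

Positive roots: 4 or 2 or 0; Negative roots: 1


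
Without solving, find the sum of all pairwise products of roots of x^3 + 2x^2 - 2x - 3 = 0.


By Vieta's formulas for x^3 + bx^2 + cx + d = 0:
  r1 + r2 + r3 = -b/a = -2
  r1*r2 + r1*r3 + r2*r3 = c/a = -2
  r1*r2*r3 = -d/a = 3


Sum of pairwise products = -2


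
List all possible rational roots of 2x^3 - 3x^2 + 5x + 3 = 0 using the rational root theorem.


Rational root theorem: possible roots are ±p/q where:
  p divides the constant term (3): p ∈ {1, 3}
  q divides the leading coefficient (2): q ∈ {1, 2}

All possible rational roots: -3, -3/2, -1, -1/2, 1/2, 1, 3/2, 3

-3, -3/2, -1, -1/2, 1/2, 1, 3/2, 3


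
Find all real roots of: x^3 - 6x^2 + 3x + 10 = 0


Let p(x) = x^3 - 6x^2 + 3x + 10. By the rational root theorem (leading coefficient 1), any rational root is an integer divisor of 10: try ±1, ±2, ... in turn.
Test x = 1: value = 8 ≠ 0.
Test x = -1: value = 0 ✓, so (x + 1) is a factor.
Synthetic division by (x + 1): bring down 1; 1(-1) - 6 = -7; (-7)(-1) + 3 = 10; 10(-1) + 10 = 0 → quotient x^2 - 7x + 10, remainder 0.
Solve the quadratic x^2 - 7x + 10 = 0: discriminant = (-7)^2 - 4(1)(10) = 49 - 40 = 9.
sqrt(9) = 3, so x = (7 ± 3)/2: x = 5 or x = 2.

x = -1, x = 2, x = 5


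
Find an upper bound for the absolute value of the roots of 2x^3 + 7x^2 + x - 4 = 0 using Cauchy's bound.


Cauchy's bound: all roots r satisfy |r| <= 1 + max(|a_i/a_n|) for i = 0,...,n-1
where a_n is the leading coefficient.

Coefficients: [2, 7, 1, -4]
Leading coefficient a_n = 2
Ratios |a_i/a_n|: 7/2, 1/2, 2
Maximum ratio: 7/2
Cauchy's bound: |r| <= 1 + 7/2 = 9/2

Upper bound = 9/2


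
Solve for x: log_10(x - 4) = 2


Convert to exponential form: x - 4 = 10^2 = 100
x = 100 + 4 = 104
Check: log_10(104 - 4) = log_10(100) = log_10(100) = 2 ✓

x = 104


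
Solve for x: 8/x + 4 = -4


Subtract 4 from both sides: 8/x = -8
Multiply both sides by x: 8 = -8 * x
Divide by -8: x = -1

x = -1


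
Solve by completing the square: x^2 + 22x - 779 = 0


Start: x^2 + 22x - 779 = 0
Move constant: x^2 + 22x = 779
Half of 22 is 11, squared is 121
Add 121 to both sides: x^2 + 22x + 121 = 900
(x + 11)^2 = 900
x + 11 = ±30
x = -11 + 30 = 19 or x = -11 - 30 = -41

x = -41, x = 19


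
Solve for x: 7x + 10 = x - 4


Starting with: 7x + 10 = x - 4
Move all x terms to left: (7 - 1)x = -4 - 10
Simplify: 6x = -14
Divide both sides by 6: x = -7/3

x = -7/3


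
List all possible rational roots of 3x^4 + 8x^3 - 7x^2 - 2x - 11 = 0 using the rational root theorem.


Rational root theorem: possible roots are ±p/q where:
  p divides the constant term (-11): p ∈ {1, 11}
  q divides the leading coefficient (3): q ∈ {1, 3}

All possible rational roots: -11, -11/3, -1, -1/3, 1/3, 1, 11/3, 11

-11, -11/3, -1, -1/3, 1/3, 1, 11/3, 11


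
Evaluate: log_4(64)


We need the exponent such that 4^? = 64
4^3 = 64
Therefore log_4(64) = 3

3


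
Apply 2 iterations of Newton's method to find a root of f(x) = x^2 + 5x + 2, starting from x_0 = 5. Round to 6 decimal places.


Newton's method: x_(n+1) = x_n - f(x_n)/f'(x_n)
f(x) = x^2 + 5x + 2
f'(x) = 2x + 5

Iteration 1:
  f(5.000000) = 52.000000
  f'(5.000000) = 15.000000
  x_1 = 5.000000 - (52.000000)/(15.000000) = 1.533333

Iteration 2:
  f(1.533333) = 12.017778
  f'(1.533333) = 8.066667
  x_2 = 1.533333 - (12.017778)/(8.066667) = 0.043526

x_2 = 0.043526


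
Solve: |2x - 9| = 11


An absolute value equation |expr| = 11 gives two cases:
Case 1: 2x - 9 = 11
  2x = 20, so x = 10
Case 2: 2x - 9 = -11
  2x = -2, so x = -1

x = -1, x = 10


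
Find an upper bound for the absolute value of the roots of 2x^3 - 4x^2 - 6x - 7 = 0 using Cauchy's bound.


Cauchy's bound: all roots r satisfy |r| <= 1 + max(|a_i/a_n|) for i = 0,...,n-1
where a_n is the leading coefficient.

Coefficients: [2, -4, -6, -7]
Leading coefficient a_n = 2
Ratios |a_i/a_n|: 2, 3, 7/2
Maximum ratio: 7/2
Cauchy's bound: |r| <= 1 + 7/2 = 9/2

Upper bound = 9/2


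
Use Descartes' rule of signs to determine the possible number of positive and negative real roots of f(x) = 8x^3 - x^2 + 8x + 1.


Descartes' rule of signs:

For positive roots, count sign changes in f(x) = 8x^3 - x^2 + 8x + 1:
Signs of coefficients: +, -, +, +
Number of sign changes: 2
Possible positive real roots: 2, 0

For negative roots, examine f(-x) = -8x^3 - x^2 - 8x + 1:
Signs of coefficients: -, -, -, +
Number of sign changes: 1
Possible negative real roots: 1

Positive roots: 2 or 0; Negative roots: 1


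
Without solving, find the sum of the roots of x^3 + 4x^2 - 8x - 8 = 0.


By Vieta's formulas for x^3 + bx^2 + cx + d = 0:
  r1 + r2 + r3 = -b/a = -4
  r1*r2 + r1*r3 + r2*r3 = c/a = -8
  r1*r2*r3 = -d/a = 8


Sum = -4


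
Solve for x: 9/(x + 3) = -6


Multiply both sides by (x + 3): 9 = -6(x + 3)
Distribute: 9 = -6x - 18
-6x = 9 + 18 = 27
x = -9/2

x = -9/2


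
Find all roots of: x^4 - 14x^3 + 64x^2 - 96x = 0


The constant term is 0, so x = 0 is a root. Factor out x:
  x^3 - 14x^2 + 64x - 96 = 0
Let p(x) = x^3 - 14x^2 + 64x - 96. By the rational root theorem (leading coefficient 1), any rational root is an integer divisor of 96: try ±1, ±2, ... in turn.
Test x = 1: value = -45 ≠ 0.
Test x = -1: value = -175 ≠ 0.
Test x = 2: value = -16 ≠ 0.
Test x = -2: value = -288 ≠ 0.
Test x = 3: value = -3 ≠ 0.
Test x = -3: value = -441 ≠ 0.
Test x = 4: value = 0 ✓, so (x - 4) is a factor.
Synthetic division by (x - 4): bring down 1; 1(4) - 14 = -10; (-10)(4) + 64 = 24; 24(4) - 96 = 0 → quotient x^2 - 10x + 24, remainder 0.
Solve the quadratic x^2 - 10x + 24 = 0: discriminant = (-10)^2 - 4(1)(24) = 100 - 96 = 4.
sqrt(4) = 2, so x = (10 ± 2)/2: x = 6 or x = 4.
Collecting all roots found:

x = 0, x = 4 (multiplicity 2), x = 6


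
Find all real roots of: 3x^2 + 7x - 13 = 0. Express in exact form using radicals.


Using the quadratic formula: x = (-b ± sqrt(b^2 - 4ac)) / (2a)
Here a = 3, b = 7, c = -13
Discriminant = b^2 - 4ac = 7^2 - 4(3)(-13) = 49 + 156 = 205
Since discriminant = 205 > 0, there are two real roots.
x = (-7 ± sqrt(205)) / 6
Numerically: x ≈ 1.2196 or x ≈ -3.5530

x = (-7 + sqrt(205)) / 6 or x = (-7 - sqrt(205)) / 6


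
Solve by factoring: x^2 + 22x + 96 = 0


We need two numbers that multiply to 96 and add to 22.
Those numbers are 16 and 6 (since 16 * 6 = 96 and 16 + 6 = 22).
So x^2 + 22x + 96 = (x + 16)(x + 6) = 0
Setting each factor to zero: x = -16 or x = -6

x = -16, x = -6


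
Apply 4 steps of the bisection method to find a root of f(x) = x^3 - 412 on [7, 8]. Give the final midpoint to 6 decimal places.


f(x) = x^3 - 412
f(7) = -69 < 0
f(8) = 100 > 0

Step 1: midpoint = (7.000000 + 8.000000)/2 = 7.500000
  f(7.500000) = 9.875000
  f(mid) > 0, so root is in [7.000000, 7.500000]

Step 2: midpoint = (7.000000 + 7.500000)/2 = 7.250000
  f(7.250000) = -30.921875
  f(mid) < 0, so root is in [7.250000, 7.500000]

Step 3: midpoint = (7.250000 + 7.500000)/2 = 7.375000
  f(7.375000) = -10.869141
  f(mid) < 0, so root is in [7.375000, 7.500000]

Step 4: midpoint = (7.375000 + 7.500000)/2 = 7.437500
  f(7.437500) = -0.584229
  f(mid) < 0, so root is in [7.437500, 7.500000]

midpoint = 7.437500


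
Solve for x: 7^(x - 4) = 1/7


Express both sides with the same base.
1/7 = 7^(-1)
Since the bases match, equate exponents: x - 4 = -1
So x = -1 - (-4) = 3

x = 3


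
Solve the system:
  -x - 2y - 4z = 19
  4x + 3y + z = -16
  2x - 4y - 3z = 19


Using Cramer's rule. Expand each determinant along the first row.
D  = (-1)*[3*(-3) - 1*(-4)] - (-2)*[4*(-3) - 1*2] + (-4)*[4*(-4) - 3*2]
  = (-1)*(-5) - (-2)*(-14) + (-4)*(-22) = 65
Dx = 19*[3*(-3) - 1*(-4)] - (-2)*[(-16)*(-3) - 1*19] + (-4)*[(-16)*(-4) - 3*19]
  = 19*(-5) - (-2)*(29) + (-4)*(7) = -65
Dy = (-1)*[(-16)*(-3) - 1*19] - 19*[4*(-3) - 1*2] + (-4)*[4*19 - (-16)*2]
  = (-1)*(29) - 19*(-14) + (-4)*(108) = -195
Dz = (-1)*[3*19 - (-16)*(-4)] - (-2)*[4*19 - (-16)*2] + 19*[4*(-4) - 3*2]
  = (-1)*(-7) - (-2)*(108) + 19*(-22) = -195
x = Dx/D = -65/65 = -1, y = Dy/D = -195/65 = -3, z = Dz/D = -195/65 = -3
Check eq1: (-1)(-1) + (-2)(-3) + (-4)(-3) = 19 = 19 ✓
Check eq2: (4)(-1) + (3)(-3) + (1)(-3) = -16 = -16 ✓
Check eq3: (2)(-1) + (-4)(-3) + (-3)(-3) = 19 = 19 ✓

x = -1, y = -3, z = -3


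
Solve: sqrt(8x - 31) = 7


Square both sides: 8x - 31 = 7^2 = 49
8x = 49 + 31 = 80
x = 10
Check: sqrt(8*10 - 31) = sqrt(49) = 7 ✓

x = 10


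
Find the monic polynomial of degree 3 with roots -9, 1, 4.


A monic polynomial with roots -9, 1, 4 is:
p(x) = (x + 9)(x - 1)(x - 4)
After multiplying by (x + 9): x + 9
After multiplying by (x - 1): x^2 + 8x - 9
After multiplying by (x - 4): x^3 + 4x^2 - 41x + 36

x^3 + 4x^2 - 41x + 36


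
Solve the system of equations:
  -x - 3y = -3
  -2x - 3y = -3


Using Cramer's rule:
Determinant D = (-1)(-3) - (-2)(-3) = 3 - 6 = -3
Dx = (-3)(-3) - (-3)(-3) = 9 - 9 = 0
Dy = (-1)(-3) - (-2)(-3) = 3 - 6 = -3
x = Dx/D = 0/-3 = 0
y = Dy/D = -3/-3 = 1

x = 0, y = 1


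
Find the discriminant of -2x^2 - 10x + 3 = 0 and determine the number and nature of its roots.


For ax^2 + bx + c = 0, discriminant D = b^2 - 4ac
Here a = -2, b = -10, c = 3
D = (-10)^2 - 4(-2)(3) = 100 + 24 = 124

D = 124 > 0 but not a perfect square
The equation has 2 distinct real irrational roots.

Discriminant = 124, 2 distinct real irrational roots


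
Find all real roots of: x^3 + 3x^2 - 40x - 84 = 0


Let p(x) = x^3 + 3x^2 - 40x - 84. By the rational root theorem (leading coefficient 1), any rational root is an integer divisor of 84: try ±1, ±2, ... in turn.
Test x = 1: value = -120 ≠ 0.
Test x = -1: value = -42 ≠ 0.
Test x = 2: value = -144 ≠ 0.
Test x = -2: value = 0 ✓, so (x + 2) is a factor.
Synthetic division by (x + 2): bring down 1; 1(-2) + 3 = 1; 1(-2) - 40 = -42; (-42)(-2) - 84 = 0 → quotient x^2 + x - 42, remainder 0.
Solve the quadratic x^2 + x - 42 = 0: discriminant = 1^2 - 4(1)(-42) = 1 + 168 = 169.
sqrt(169) = 13, so x = (-1 ± 13)/2: x = 6 or x = -7.

x = -7, x = -2, x = 6


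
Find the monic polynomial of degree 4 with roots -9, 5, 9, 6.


A monic polynomial with roots -9, 5, 9, 6 is:
p(x) = (x + 9)(x - 5)(x - 9)(x - 6)
After multiplying by (x + 9): x + 9
After multiplying by (x - 5): x^2 + 4x - 45
After multiplying by (x - 9): x^3 - 5x^2 - 81x + 405
After multiplying by (x - 6): x^4 - 11x^3 - 51x^2 + 891x - 2430

x^4 - 11x^3 - 51x^2 + 891x - 2430


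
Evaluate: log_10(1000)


We need the exponent such that 10^? = 1000
10^3 = 1000
Therefore log_10(1000) = 3

3


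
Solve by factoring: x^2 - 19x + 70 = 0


We need two numbers that multiply to 70 and add to -19.
Those numbers are -14 and -5 (since (-14) * (-5) = 70 and (-14) + (-5) = -19).
So x^2 - 19x + 70 = (x - 14)(x - 5) = 0
Setting each factor to zero: x = 14 or x = 5

x = 5, x = 14


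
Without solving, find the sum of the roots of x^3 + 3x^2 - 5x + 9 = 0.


By Vieta's formulas for x^3 + bx^2 + cx + d = 0:
  r1 + r2 + r3 = -b/a = -3
  r1*r2 + r1*r3 + r2*r3 = c/a = -5
  r1*r2*r3 = -d/a = -9


Sum = -3


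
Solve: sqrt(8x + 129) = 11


Square both sides: 8x + 129 = 11^2 = 121
8x = 121 - 129 = -8
x = -1
Check: sqrt(8*(-1) + 129) = sqrt(121) = 11 ✓

x = -1


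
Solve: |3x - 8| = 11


An absolute value equation |expr| = 11 gives two cases:
Case 1: 3x - 8 = 11
  3x = 19, so x = 19/3
Case 2: 3x - 8 = -11
  3x = -3, so x = -1

x = -1, x = 19/3


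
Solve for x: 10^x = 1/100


Express both sides with the same base.
1/100 = 10^(-2)
Since the bases match: x = -2

x = -2


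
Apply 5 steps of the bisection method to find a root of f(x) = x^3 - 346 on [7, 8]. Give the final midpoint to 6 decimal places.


f(x) = x^3 - 346
f(7) = -3 < 0
f(8) = 166 > 0

Step 1: midpoint = (7.000000 + 8.000000)/2 = 7.500000
  f(7.500000) = 75.875000
  f(mid) > 0, so root is in [7.000000, 7.500000]

Step 2: midpoint = (7.000000 + 7.500000)/2 = 7.250000
  f(7.250000) = 35.078125
  f(mid) > 0, so root is in [7.000000, 7.250000]

Step 3: midpoint = (7.000000 + 7.250000)/2 = 7.125000
  f(7.125000) = 15.705078
  f(mid) > 0, so root is in [7.000000, 7.125000]

Step 4: midpoint = (7.000000 + 7.125000)/2 = 7.062500
  f(7.062500) = 6.269775
  f(mid) > 0, so root is in [7.000000, 7.062500]

Step 5: midpoint = (7.000000 + 7.062500)/2 = 7.031250
  f(7.031250) = 1.614288
  f(mid) > 0, so root is in [7.000000, 7.031250]

midpoint = 7.031250


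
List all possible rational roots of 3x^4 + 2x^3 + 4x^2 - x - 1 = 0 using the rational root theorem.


Rational root theorem: possible roots are ±p/q where:
  p divides the constant term (-1): p ∈ {1}
  q divides the leading coefficient (3): q ∈ {1, 3}

All possible rational roots: -1, -1/3, 1/3, 1

-1, -1/3, 1/3, 1


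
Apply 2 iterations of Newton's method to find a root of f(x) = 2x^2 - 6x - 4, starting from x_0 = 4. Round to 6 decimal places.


Newton's method: x_(n+1) = x_n - f(x_n)/f'(x_n)
f(x) = 2x^2 - 6x - 4
f'(x) = 4x - 6

Iteration 1:
  f(4.000000) = 4.000000
  f'(4.000000) = 10.000000
  x_1 = 4.000000 - (4.000000)/(10.000000) = 3.600000

Iteration 2:
  f(3.600000) = 0.320000
  f'(3.600000) = 8.400000
  x_2 = 3.600000 - (0.320000)/(8.400000) = 3.561905

x_2 = 3.561905


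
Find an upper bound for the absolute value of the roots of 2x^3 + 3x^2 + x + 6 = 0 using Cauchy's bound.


Cauchy's bound: all roots r satisfy |r| <= 1 + max(|a_i/a_n|) for i = 0,...,n-1
where a_n is the leading coefficient.

Coefficients: [2, 3, 1, 6]
Leading coefficient a_n = 2
Ratios |a_i/a_n|: 3/2, 1/2, 3
Maximum ratio: 3
Cauchy's bound: |r| <= 1 + 3 = 4

Upper bound = 4


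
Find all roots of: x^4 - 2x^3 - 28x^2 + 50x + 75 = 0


Let p(x) = x^4 - 2x^3 - 28x^2 + 50x + 75. By the rational root theorem (leading coefficient 1), any rational root is an integer divisor of 75: try ±1, ±2, ... in turn.
Test x = 1: value = 96 ≠ 0.
Test x = -1: value = 0 ✓, so (x + 1) is a factor.
Synthetic division by (x + 1): bring down 1; 1(-1) - 2 = -3; (-3)(-1) - 28 = -25; (-25)(-1) + 50 = 75; 75(-1) + 75 = 0 → quotient x^3 - 3x^2 - 25x + 75, remainder 0.
Continue with the quotient x^3 - 3x^2 - 25x + 75 (candidates must divide 75; re-test x = -1 first in case it repeats).
Test x = -1: value = 96 ≠ 0.
Test x = 3: value = 0 ✓, so (x - 3) is a factor.
Synthetic division by (x - 3): bring down 1; 1(3) - 3 = 0; 0(3) - 25 = -25; (-25)(3) + 75 = 0 → quotient x^2 - 25, remainder 0.
Solve the quadratic x^2 - 25 = 0: discriminant = 0^2 - 4(1)(-25) = 0 + 100 = 100.
sqrt(100) = 10, so x = (0 ± 10)/2: x = 5 or x = -5.
Collecting all roots found:

x = -5, x = -1, x = 3, x = 5
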